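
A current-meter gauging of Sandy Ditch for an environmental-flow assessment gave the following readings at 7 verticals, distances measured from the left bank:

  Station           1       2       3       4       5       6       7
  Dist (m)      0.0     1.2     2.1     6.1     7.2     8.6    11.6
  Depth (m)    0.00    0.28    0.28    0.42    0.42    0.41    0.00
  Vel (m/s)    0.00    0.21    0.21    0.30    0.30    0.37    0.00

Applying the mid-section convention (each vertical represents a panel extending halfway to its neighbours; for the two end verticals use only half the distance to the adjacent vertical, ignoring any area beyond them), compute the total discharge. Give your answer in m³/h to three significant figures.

w_2 = (2.1 − 0.0)/2 = 1.05 m; q_2 = 0.21 × 0.28 × 1.05 = 0.06174 m³/s
w_3 = (6.1 − 1.2)/2 = 2.45 m; q_3 = 0.21 × 0.28 × 2.45 = 0.1441 m³/s
w_4 = (7.2 − 2.1)/2 = 2.55 m; q_4 = 0.30 × 0.42 × 2.55 = 0.3213 m³/s
w_5 = (8.6 − 6.1)/2 = 1.25 m; q_5 = 0.30 × 0.42 × 1.25 = 0.1575 m³/s
w_6 = (11.6 − 7.2)/2 = 2.2 m; q_6 = 0.37 × 0.41 × 2.2 = 0.3337 m³/s
Stations 1, 7 contribute zero (depth or velocity is 0).
Q = Σ qᵢ = 1.018 m³/s
= 1.018 × 3600 = 3666 m³/h

3670 m³/h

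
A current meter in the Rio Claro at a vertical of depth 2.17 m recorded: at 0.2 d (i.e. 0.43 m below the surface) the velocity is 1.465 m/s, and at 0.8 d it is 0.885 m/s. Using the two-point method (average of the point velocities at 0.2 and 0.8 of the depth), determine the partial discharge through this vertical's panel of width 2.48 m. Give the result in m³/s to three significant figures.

6.32 m³/s

v̄ = (1.465 + 0.885) / 2 = 1.175 m/s
q = v̄ × d × w = 1.175 × 2.17 × 2.48 = 6.323 m³/s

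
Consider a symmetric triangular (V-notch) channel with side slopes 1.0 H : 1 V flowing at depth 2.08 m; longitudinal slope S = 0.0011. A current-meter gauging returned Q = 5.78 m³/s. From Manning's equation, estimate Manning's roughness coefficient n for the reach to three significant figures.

0.0202

A = z·y² = 1.0×2.08² = 4.326 m²
P = 2y√(1+z²) = 2×2.08×√(1+1.0²) = 5.883 m
R = A/P = 4.326/5.883 = 0.7354 m
n = (1/Q)·A·R^(2/3)·S^(1/2) = (1/5.78) × 4.326 × 0.8147 × 0.03317 = 0.02023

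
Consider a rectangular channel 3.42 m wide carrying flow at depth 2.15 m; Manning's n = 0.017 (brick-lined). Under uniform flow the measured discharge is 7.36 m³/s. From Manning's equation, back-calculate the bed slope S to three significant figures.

A = b·y = 3.42 × 2.15 = 7.353 m²
P = b + 2y = 3.42 + 2×2.15 = 7.720 m
R = A/P = 7.353/7.720 = 0.9525 m
S = (Q·n / (1·A·R^(2/3)))² = (7.36×0.017 / (1×7.353×0.9681))² = 0.0003090

0.000309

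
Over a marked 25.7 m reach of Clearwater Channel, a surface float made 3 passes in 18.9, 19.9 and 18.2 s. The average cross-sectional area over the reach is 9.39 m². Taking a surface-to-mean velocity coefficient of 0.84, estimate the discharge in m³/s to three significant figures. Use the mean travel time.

10.7 m³/s

t̄ = (18.9 + 19.9 + 18.2) / 3 = 19 s
v_surface = L / t̄ = 25.7 / 19 = 1.353 m/s
v_mean = 0.84 × 1.353 = 1.136 m/s
Q = A × v_mean = 9.39 × 1.136 = 10.67 m³/s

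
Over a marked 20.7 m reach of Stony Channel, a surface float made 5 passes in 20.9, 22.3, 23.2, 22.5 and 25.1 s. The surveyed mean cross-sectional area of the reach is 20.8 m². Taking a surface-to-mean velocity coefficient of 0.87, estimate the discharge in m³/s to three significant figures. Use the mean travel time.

t̄ = (20.9 + 22.3 + 23.2 + 22.5 + 25.1) / 5 = 22.8 s
v_surface = L / t̄ = 20.7 / 22.8 = 0.9079 m/s
v_mean = 0.87 × 0.9079 = 0.7899 m/s
Q = A × v_mean = 20.8 × 0.7899 = 16.43 m³/s

16.4 m³/s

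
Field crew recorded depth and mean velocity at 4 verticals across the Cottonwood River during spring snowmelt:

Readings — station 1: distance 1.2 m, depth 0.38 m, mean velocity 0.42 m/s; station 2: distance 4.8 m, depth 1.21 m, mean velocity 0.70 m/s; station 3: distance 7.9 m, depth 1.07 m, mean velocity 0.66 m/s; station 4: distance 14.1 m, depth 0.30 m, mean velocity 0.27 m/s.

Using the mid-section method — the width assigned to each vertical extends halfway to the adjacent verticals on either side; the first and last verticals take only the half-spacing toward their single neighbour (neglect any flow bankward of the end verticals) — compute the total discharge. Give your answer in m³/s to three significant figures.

w_1 = (4.8 − 1.2)/2 = 1.8 m; q_1 = 0.42 × 0.38 × 1.8 = 0.2873 m³/s
w_2 = (7.9 − 1.2)/2 = 3.35 m; q_2 = 0.70 × 1.21 × 3.35 = 2.837 m³/s
w_3 = (14.1 − 4.8)/2 = 4.65 m; q_3 = 0.66 × 1.07 × 4.65 = 3.284 m³/s
w_4 = (14.1 − 7.9)/2 = 3.1 m; q_4 = 0.27 × 0.30 × 3.1 = 0.2511 m³/s
Q = Σ qᵢ = 6.660 m³/s

6.66 m³/s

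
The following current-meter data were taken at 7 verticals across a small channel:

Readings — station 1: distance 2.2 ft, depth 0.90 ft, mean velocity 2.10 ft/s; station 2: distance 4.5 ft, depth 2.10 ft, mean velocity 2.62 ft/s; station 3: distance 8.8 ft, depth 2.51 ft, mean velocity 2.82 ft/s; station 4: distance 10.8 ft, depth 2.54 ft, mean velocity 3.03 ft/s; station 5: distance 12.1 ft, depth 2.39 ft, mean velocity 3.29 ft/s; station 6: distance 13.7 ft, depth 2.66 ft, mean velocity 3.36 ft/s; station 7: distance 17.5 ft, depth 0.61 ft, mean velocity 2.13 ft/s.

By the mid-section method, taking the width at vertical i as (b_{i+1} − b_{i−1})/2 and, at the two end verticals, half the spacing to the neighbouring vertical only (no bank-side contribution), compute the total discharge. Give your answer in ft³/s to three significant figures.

w_1 = (4.5 − 2.2)/2 = 1.15 ft; q_1 = 2.10 × 0.90 × 1.15 = 2.174 ft³/s
w_2 = (8.8 − 2.2)/2 = 3.3 ft; q_2 = 2.62 × 2.10 × 3.3 = 18.16 ft³/s
w_3 = (10.8 − 4.5)/2 = 3.15 ft; q_3 = 2.82 × 2.51 × 3.15 = 22.30 ft³/s
w_4 = (12.1 − 8.8)/2 = 1.65 ft; q_4 = 3.03 × 2.54 × 1.65 = 12.70 ft³/s
w_5 = (13.7 − 10.8)/2 = 1.45 ft; q_5 = 3.29 × 2.39 × 1.45 = 11.40 ft³/s
w_6 = (17.5 − 12.1)/2 = 2.7 ft; q_6 = 3.36 × 2.66 × 2.7 = 24.13 ft³/s
w_7 = (17.5 − 13.7)/2 = 1.9 ft; q_7 = 2.13 × 0.61 × 1.9 = 2.469 ft³/s
Q = Σ qᵢ = 93.33 ft³/s

93.3 ft³/s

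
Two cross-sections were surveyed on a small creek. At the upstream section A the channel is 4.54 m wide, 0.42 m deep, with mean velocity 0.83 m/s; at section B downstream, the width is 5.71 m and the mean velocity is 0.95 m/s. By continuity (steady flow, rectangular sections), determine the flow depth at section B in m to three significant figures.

0.292 m

Q = A₁V₁ = (4.54×0.42) × 0.83 = 1.583 m³/s
d₂ = Q/(b₂ V₂) = 1.583/(5.71×0.95) = 0.2918 m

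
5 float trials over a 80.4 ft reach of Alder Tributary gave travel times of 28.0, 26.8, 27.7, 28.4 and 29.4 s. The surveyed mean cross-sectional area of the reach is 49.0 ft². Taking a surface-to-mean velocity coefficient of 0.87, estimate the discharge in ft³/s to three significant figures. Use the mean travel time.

122 ft³/s

t̄ = (28.0 + 26.8 + 27.7 + 28.4 + 29.4) / 5 = 28.06 s
v_surface = L / t̄ = 80.4 / 28.06 = 2.865 ft/s
v_mean = 0.87 × 2.865 = 2.493 ft/s
Q = A × v_mean = 49.0 × 2.493 = 122.1 ft³/s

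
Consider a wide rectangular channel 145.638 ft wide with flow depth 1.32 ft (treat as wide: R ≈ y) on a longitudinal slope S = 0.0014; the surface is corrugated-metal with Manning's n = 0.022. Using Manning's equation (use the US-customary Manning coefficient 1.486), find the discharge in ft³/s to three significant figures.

A = b·y = 145.638 × 1.32 = 192.2 ft²
Wide channel: R ≈ y = 1.32 ft
Q = (1.486/n)·A·R^(2/3)·S^(1/2) = (1.486/0.022) × 192.2 × 1.320^(2/3) × 0.0014^(1/2) = 584.6 ft³/s

585 ft³/s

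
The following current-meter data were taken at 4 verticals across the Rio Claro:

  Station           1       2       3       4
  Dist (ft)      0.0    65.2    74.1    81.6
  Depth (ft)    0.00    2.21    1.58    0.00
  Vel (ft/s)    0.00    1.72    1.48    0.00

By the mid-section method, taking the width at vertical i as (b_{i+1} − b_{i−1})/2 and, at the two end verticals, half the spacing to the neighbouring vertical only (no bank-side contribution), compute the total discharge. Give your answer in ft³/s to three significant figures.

160 ft³/s

w_2 = (74.1 − 0.0)/2 = 37.05 ft; q_2 = 1.72 × 2.21 × 37.05 = 140.8 ft³/s
w_3 = (81.6 − 65.2)/2 = 8.2 ft; q_3 = 1.48 × 1.58 × 8.2 = 19.17 ft³/s
Stations 1, 4 contribute zero (depth or velocity is 0).
Q = Σ qᵢ = 160.0 ft³/s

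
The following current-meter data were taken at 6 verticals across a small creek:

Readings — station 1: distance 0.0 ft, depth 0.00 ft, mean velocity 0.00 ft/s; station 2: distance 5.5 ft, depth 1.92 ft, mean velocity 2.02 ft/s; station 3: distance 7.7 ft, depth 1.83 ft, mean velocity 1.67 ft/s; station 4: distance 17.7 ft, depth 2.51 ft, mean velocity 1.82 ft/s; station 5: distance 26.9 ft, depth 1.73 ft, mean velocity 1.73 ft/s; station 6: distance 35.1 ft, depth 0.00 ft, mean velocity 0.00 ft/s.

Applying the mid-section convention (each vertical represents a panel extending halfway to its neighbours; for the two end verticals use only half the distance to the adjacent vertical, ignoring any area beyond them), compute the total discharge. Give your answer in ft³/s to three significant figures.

w_2 = (7.7 − 0.0)/2 = 3.85 ft; q_2 = 2.02 × 1.92 × 3.85 = 14.93 ft³/s
w_3 = (17.7 − 5.5)/2 = 6.1 ft; q_3 = 1.67 × 1.83 × 6.1 = 18.64 ft³/s
w_4 = (26.9 − 7.7)/2 = 9.6 ft; q_4 = 1.82 × 2.51 × 9.6 = 43.85 ft³/s
w_5 = (35.1 − 17.7)/2 = 8.7 ft; q_5 = 1.73 × 1.73 × 8.7 = 26.04 ft³/s
Stations 1, 6 contribute zero (depth or velocity is 0).
Q = Σ qᵢ = 103.5 ft³/s

103 ft³/s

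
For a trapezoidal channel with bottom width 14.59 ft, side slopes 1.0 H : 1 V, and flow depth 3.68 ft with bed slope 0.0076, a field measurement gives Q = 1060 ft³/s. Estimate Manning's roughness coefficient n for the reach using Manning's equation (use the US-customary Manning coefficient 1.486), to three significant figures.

A = (b + z·y)·y = (14.59 + 1.0×3.68)×3.68 = 67.23 ft²
P = b + 2y√(1+z²) = 14.59 + 2×3.68×√(1+1.0²) = 25.00 ft
R = A/P = 67.23/25.00 = 2.689 ft
n = (1.486/Q)·A·R^(2/3)·S^(1/2) = (1.486/1060) × 67.23 × 1.934 × 0.08718 = 0.01589

0.0159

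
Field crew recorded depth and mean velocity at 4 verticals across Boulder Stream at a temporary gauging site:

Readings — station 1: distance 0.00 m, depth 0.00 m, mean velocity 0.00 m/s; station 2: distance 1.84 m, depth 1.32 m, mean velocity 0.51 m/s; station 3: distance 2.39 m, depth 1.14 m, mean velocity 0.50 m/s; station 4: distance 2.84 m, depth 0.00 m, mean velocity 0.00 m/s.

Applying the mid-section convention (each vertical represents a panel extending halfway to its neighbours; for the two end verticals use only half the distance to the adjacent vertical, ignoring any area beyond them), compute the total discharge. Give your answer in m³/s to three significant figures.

w_2 = (2.39 − 0.00)/2 = 1.195 m; q_2 = 0.51 × 1.32 × 1.195 = 0.8045 m³/s
w_3 = (2.84 − 1.84)/2 = 0.5 m; q_3 = 0.50 × 1.14 × 0.5 = 0.2850 m³/s
Stations 1, 4 contribute zero (depth or velocity is 0).
Q = Σ qᵢ = 1.089 m³/s

1.09 m³/s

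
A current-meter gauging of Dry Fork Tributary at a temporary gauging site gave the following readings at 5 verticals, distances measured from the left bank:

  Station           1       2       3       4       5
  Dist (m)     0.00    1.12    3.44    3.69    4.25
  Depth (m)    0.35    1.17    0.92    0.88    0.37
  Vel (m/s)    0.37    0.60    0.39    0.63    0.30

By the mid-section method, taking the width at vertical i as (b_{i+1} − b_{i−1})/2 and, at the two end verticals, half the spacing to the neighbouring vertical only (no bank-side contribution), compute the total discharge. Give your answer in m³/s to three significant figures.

w_1 = (1.12 − 0.00)/2 = 0.56 m; q_1 = 0.37 × 0.35 × 0.56 = 0.07252 m³/s
w_2 = (3.44 − 0.00)/2 = 1.72 m; q_2 = 0.60 × 1.17 × 1.72 = 1.207 m³/s
w_3 = (3.69 − 1.12)/2 = 1.285 m; q_3 = 0.39 × 0.92 × 1.285 = 0.4611 m³/s
w_4 = (4.25 − 3.44)/2 = 0.405 m; q_4 = 0.63 × 0.88 × 0.405 = 0.2245 m³/s
w_5 = (4.25 − 3.69)/2 = 0.28 m; q_5 = 0.30 × 0.37 × 0.28 = 0.03108 m³/s
Q = Σ qᵢ = 1.997 m³/s

2.00 m³/s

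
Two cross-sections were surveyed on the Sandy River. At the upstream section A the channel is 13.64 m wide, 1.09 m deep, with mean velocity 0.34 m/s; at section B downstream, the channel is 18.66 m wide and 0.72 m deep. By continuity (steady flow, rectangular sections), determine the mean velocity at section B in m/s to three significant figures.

0.376 m/s

Q = A₁V₁ = (13.64×1.09) × 0.34 = 5.055 m³/s
A₂ = 18.66 × 0.72 = 13.44 m²
V₂ = Q/A₂ = 5.055/13.44 = 0.3762 m/s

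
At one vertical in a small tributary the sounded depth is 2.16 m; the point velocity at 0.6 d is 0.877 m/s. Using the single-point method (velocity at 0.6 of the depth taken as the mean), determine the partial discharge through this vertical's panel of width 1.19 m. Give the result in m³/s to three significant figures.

2.25 m³/s

v̄ = v₀.₆ = 0.877 m/s
q = v̄ × d × w = 0.8770 × 2.16 × 1.19 = 2.254 m³/s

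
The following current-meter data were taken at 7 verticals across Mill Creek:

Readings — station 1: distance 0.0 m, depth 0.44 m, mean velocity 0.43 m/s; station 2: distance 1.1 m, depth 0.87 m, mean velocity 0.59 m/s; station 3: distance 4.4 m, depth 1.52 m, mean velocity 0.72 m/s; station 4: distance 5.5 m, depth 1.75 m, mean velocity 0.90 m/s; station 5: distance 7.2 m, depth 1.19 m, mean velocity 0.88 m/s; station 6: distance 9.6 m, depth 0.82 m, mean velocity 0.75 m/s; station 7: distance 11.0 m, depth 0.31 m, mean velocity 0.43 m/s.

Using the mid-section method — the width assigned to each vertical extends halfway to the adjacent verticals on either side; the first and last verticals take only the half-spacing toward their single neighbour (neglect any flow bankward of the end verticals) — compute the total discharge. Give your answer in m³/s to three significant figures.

9.25 m³/s

w_1 = (1.1 − 0.0)/2 = 0.55 m; q_1 = 0.43 × 0.44 × 0.55 = 0.1041 m³/s
w_2 = (4.4 − 0.0)/2 = 2.2 m; q_2 = 0.59 × 0.87 × 2.2 = 1.129 m³/s
w_3 = (5.5 − 1.1)/2 = 2.2 m; q_3 = 0.72 × 1.52 × 2.2 = 2.408 m³/s
w_4 = (7.2 − 4.4)/2 = 1.4 m; q_4 = 0.90 × 1.75 × 1.4 = 2.205 m³/s
w_5 = (9.6 − 5.5)/2 = 2.05 m; q_5 = 0.88 × 1.19 × 2.05 = 2.147 m³/s
w_6 = (11.0 − 7.2)/2 = 1.9 m; q_6 = 0.75 × 0.82 × 1.9 = 1.169 m³/s
w_7 = (11.0 − 9.6)/2 = 0.7 m; q_7 = 0.43 × 0.31 × 0.7 = 0.09331 m³/s
Q = Σ qᵢ = 9.255 m³/s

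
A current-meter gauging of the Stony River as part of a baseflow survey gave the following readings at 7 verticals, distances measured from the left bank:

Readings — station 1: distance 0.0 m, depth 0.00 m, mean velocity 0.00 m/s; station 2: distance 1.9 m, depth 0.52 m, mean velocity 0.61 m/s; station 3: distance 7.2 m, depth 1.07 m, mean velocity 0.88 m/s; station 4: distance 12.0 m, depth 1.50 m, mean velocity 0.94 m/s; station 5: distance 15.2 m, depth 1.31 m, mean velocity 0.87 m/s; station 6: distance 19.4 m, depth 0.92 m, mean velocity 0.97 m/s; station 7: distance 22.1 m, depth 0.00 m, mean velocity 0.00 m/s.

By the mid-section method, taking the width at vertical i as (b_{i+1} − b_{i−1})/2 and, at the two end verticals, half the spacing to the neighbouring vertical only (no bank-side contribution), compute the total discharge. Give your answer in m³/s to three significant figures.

18.8 m³/s

w_2 = (7.2 − 0.0)/2 = 3.6 m; q_2 = 0.61 × 0.52 × 3.6 = 1.142 m³/s
w_3 = (12.0 − 1.9)/2 = 5.05 m; q_3 = 0.88 × 1.07 × 5.05 = 4.755 m³/s
w_4 = (15.2 − 7.2)/2 = 4 m; q_4 = 0.94 × 1.50 × 4 = 5.640 m³/s
w_5 = (19.4 − 12.0)/2 = 3.7 m; q_5 = 0.87 × 1.31 × 3.7 = 4.217 m³/s
w_6 = (22.1 − 15.2)/2 = 3.45 m; q_6 = 0.97 × 0.92 × 3.45 = 3.079 m³/s
Stations 1, 7 contribute zero (depth or velocity is 0).
Q = Σ qᵢ = 18.83 m³/s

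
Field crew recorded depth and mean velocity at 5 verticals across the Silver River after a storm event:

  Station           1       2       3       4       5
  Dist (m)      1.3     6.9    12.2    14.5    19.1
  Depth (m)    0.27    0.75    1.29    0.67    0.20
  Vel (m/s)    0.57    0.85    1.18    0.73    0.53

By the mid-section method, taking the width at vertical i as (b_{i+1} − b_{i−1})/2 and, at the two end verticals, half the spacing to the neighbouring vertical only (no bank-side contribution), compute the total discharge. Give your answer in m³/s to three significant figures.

w_1 = (6.9 − 1.3)/2 = 2.8 m; q_1 = 0.57 × 0.27 × 2.8 = 0.4309 m³/s
w_2 = (12.2 − 1.3)/2 = 5.45 m; q_2 = 0.85 × 0.75 × 5.45 = 3.474 m³/s
w_3 = (14.5 − 6.9)/2 = 3.8 m; q_3 = 1.18 × 1.29 × 3.8 = 5.784 m³/s
w_4 = (19.1 − 12.2)/2 = 3.45 m; q_4 = 0.73 × 0.67 × 3.45 = 1.687 m³/s
w_5 = (19.1 − 14.5)/2 = 2.3 m; q_5 = 0.53 × 0.20 × 2.3 = 0.2438 m³/s
Q = Σ qᵢ = 11.62 m³/s

11.6 m³/s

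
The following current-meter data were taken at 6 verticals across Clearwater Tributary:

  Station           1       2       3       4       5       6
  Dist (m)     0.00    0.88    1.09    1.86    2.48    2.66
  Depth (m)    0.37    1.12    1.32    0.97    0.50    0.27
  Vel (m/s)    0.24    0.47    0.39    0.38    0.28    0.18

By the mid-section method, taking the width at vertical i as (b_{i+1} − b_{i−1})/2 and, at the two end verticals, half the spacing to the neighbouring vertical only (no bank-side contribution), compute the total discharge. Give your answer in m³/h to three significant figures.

3220 m³/h

w_1 = (0.88 − 0.00)/2 = 0.44 m; q_1 = 0.24 × 0.37 × 0.44 = 0.03907 m³/s
w_2 = (1.09 − 0.00)/2 = 0.545 m; q_2 = 0.47 × 1.12 × 0.545 = 0.2869 m³/s
w_3 = (1.86 − 0.88)/2 = 0.49 m; q_3 = 0.39 × 1.32 × 0.49 = 0.2523 m³/s
w_4 = (2.48 − 1.09)/2 = 0.695 m; q_4 = 0.38 × 0.97 × 0.695 = 0.2562 m³/s
w_5 = (2.66 − 1.86)/2 = 0.4 m; q_5 = 0.28 × 0.50 × 0.4 = 0.05600 m³/s
w_6 = (2.66 − 2.48)/2 = 0.09 m; q_6 = 0.18 × 0.27 × 0.09 = 0.004374 m³/s
Q = Σ qᵢ = 0.8948 m³/s
= 0.8948 × 3600 = 3221 m³/h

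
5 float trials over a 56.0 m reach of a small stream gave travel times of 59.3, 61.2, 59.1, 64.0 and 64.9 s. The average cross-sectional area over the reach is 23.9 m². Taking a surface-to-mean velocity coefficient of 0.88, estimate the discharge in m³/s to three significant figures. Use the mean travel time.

t̄ = (59.3 + 61.2 + 59.1 + 64.0 + 64.9) / 5 = 61.7 s
v_surface = L / t̄ = 56.0 / 61.7 = 0.9076 m/s
v_mean = 0.88 × 0.9076 = 0.7987 m/s
Q = A × v_mean = 23.9 × 0.7987 = 19.09 m³/s

19.1 m³/s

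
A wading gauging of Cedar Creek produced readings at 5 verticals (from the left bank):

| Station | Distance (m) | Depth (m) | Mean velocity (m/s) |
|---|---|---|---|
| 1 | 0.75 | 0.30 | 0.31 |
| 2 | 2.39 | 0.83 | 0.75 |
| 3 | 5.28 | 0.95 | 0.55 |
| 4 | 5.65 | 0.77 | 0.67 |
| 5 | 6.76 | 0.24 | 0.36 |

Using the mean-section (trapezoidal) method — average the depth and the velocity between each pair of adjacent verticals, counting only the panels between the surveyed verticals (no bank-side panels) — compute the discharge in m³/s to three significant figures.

2.65 m³/s

Panel 1-2: Δb = 1.64 m, d̄ = (0.30+0.83)/2 = 0.565, v̄ = (0.31+0.75)/2 = 0.53 → q = 1.64×0.565×0.53 = 0.4911 m³/s
Panel 2-3: Δb = 2.89 m, d̄ = (0.83+0.95)/2 = 0.89, v̄ = (0.75+0.55)/2 = 0.65 → q = 2.89×0.89×0.65 = 1.672 m³/s
Panel 3-4: Δb = 0.37 m, d̄ = (0.95+0.77)/2 = 0.86, v̄ = (0.55+0.67)/2 = 0.61 → q = 0.37×0.86×0.61 = 0.1941 m³/s
Panel 4-5: Δb = 1.11 m, d̄ = (0.77+0.24)/2 = 0.505, v̄ = (0.67+0.36)/2 = 0.515 → q = 1.11×0.505×0.515 = 0.2887 m³/s
Q = Σ q = 2.646 m³/s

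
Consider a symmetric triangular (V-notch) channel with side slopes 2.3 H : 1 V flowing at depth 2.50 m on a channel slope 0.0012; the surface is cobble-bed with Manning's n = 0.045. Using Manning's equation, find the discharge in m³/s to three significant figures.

A = z·y² = 2.3×2.50² = 14.38 m²
P = 2y√(1+z²) = 2×2.50×√(1+2.3²) = 12.54 m
R = A/P = 14.38/12.54 = 1.146 m
Q = (1/n)·A·R^(2/3)·S^(1/2) = (1/0.045) × 14.38 × 1.146^(2/3) × 0.0012^(1/2) = 12.12 m³/s

12.1 m³/s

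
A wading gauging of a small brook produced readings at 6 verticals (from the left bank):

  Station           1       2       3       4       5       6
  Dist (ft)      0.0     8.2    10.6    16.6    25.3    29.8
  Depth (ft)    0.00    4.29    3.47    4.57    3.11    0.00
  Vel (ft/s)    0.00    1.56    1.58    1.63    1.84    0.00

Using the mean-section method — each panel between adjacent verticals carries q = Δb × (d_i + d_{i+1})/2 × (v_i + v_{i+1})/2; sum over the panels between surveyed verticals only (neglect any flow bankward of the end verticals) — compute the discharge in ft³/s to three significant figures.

131 ft³/s

Panel 1-2: Δb = 8.2 ft, d̄ = (0.00+4.29)/2 = 2.145, v̄ = (0.00+1.56)/2 = 0.78 → q = 8.2×2.145×0.78 = 13.72 ft³/s
Panel 2-3: Δb = 2.4 ft, d̄ = (4.29+3.47)/2 = 3.88, v̄ = (1.56+1.58)/2 = 1.57 → q = 2.4×3.88×1.57 = 14.62 ft³/s
Panel 3-4: Δb = 6 ft, d̄ = (3.47+4.57)/2 = 4.02, v̄ = (1.58+1.63)/2 = 1.605 → q = 6×4.02×1.605 = 38.71 ft³/s
Panel 4-5: Δb = 8.7 ft, d̄ = (4.57+3.11)/2 = 3.84, v̄ = (1.63+1.84)/2 = 1.735 → q = 8.7×3.84×1.735 = 57.96 ft³/s
Panel 5-6: Δb = 4.5 ft, d̄ = (3.11+0.00)/2 = 1.555, v̄ = (1.84+0.00)/2 = 0.92 → q = 4.5×1.555×0.92 = 6.438 ft³/s
Q = Σ q = 131.5 ft³/s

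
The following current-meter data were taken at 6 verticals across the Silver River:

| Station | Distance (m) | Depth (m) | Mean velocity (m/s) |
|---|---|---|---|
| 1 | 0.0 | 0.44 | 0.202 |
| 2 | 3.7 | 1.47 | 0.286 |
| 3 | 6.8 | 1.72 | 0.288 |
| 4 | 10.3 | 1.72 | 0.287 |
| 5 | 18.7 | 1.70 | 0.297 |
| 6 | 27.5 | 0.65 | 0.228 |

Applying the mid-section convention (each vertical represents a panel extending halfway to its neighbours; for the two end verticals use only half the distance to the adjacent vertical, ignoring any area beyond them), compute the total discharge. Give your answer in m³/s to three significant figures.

11.2 m³/s

w_1 = (3.7 − 0.0)/2 = 1.85 m; q_1 = 0.202 × 0.44 × 1.85 = 0.1644 m³/s
w_2 = (6.8 − 0.0)/2 = 3.4 m; q_2 = 0.286 × 1.47 × 3.4 = 1.429 m³/s
w_3 = (10.3 − 3.7)/2 = 3.3 m; q_3 = 0.288 × 1.72 × 3.3 = 1.635 m³/s
w_4 = (18.7 − 6.8)/2 = 5.95 m; q_4 = 0.287 × 1.72 × 5.95 = 2.937 m³/s
w_5 = (27.5 − 10.3)/2 = 8.6 m; q_5 = 0.297 × 1.70 × 8.6 = 4.342 m³/s
w_6 = (27.5 − 18.7)/2 = 4.4 m; q_6 = 0.228 × 0.65 × 4.4 = 0.6521 m³/s
Q = Σ qᵢ = 11.16 m³/s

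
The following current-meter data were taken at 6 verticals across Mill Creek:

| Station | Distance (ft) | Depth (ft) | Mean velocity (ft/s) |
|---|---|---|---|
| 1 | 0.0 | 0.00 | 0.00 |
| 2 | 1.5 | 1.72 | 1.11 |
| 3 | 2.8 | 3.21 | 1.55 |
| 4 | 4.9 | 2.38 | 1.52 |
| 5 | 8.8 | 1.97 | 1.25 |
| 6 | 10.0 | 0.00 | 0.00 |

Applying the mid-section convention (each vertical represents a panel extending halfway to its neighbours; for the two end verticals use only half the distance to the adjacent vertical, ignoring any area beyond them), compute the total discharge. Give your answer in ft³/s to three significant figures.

w_2 = (2.8 − 0.0)/2 = 1.4 ft; q_2 = 1.11 × 1.72 × 1.4 = 2.673 ft³/s
w_3 = (4.9 − 1.5)/2 = 1.7 ft; q_3 = 1.55 × 3.21 × 1.7 = 8.458 ft³/s
w_4 = (8.8 − 2.8)/2 = 3 ft; q_4 = 1.52 × 2.38 × 3 = 10.85 ft³/s
w_5 = (10.0 − 4.9)/2 = 2.55 ft; q_5 = 1.25 × 1.97 × 2.55 = 6.279 ft³/s
Stations 1, 6 contribute zero (depth or velocity is 0).
Q = Σ qᵢ = 28.26 ft³/s

28.3 ft³/s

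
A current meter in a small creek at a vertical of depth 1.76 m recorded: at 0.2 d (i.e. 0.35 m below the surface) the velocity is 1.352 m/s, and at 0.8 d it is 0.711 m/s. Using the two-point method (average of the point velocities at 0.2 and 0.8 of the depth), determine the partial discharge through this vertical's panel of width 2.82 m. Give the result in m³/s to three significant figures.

5.12 m³/s

v̄ = (1.352 + 0.711) / 2 = 1.032 m/s
q = v̄ × d × w = 1.032 × 1.76 × 2.82 = 5.120 m³/s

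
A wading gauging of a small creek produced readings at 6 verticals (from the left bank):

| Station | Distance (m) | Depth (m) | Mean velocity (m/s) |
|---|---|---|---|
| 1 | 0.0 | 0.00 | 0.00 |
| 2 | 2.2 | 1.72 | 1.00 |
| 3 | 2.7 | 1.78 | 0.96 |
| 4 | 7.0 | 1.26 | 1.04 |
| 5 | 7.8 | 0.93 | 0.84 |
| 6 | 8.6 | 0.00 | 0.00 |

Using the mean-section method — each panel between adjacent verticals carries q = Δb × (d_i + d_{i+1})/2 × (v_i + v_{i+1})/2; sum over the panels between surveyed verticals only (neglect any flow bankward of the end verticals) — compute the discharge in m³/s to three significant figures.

Panel 1-2: Δb = 2.2 m, d̄ = (0.00+1.72)/2 = 0.86, v̄ = (0.00+1.00)/2 = 0.5 → q = 2.2×0.86×0.5 = 0.9460 m³/s
Panel 2-3: Δb = 0.5 m, d̄ = (1.72+1.78)/2 = 1.75, v̄ = (1.00+0.96)/2 = 0.98 → q = 0.5×1.75×0.98 = 0.8575 m³/s
Panel 3-4: Δb = 4.3 m, d̄ = (1.78+1.26)/2 = 1.52, v̄ = (0.96+1.04)/2 = 1 → q = 4.3×1.52×1 = 6.536 m³/s
Panel 4-5: Δb = 0.8 m, d̄ = (1.26+0.93)/2 = 1.095, v̄ = (1.04+0.84)/2 = 0.94 → q = 0.8×1.095×0.94 = 0.8234 m³/s
Panel 5-6: Δb = 0.8 m, d̄ = (0.93+0.00)/2 = 0.465, v̄ = (0.84+0.00)/2 = 0.42 → q = 0.8×0.465×0.42 = 0.1562 m³/s
Q = Σ q = 9.319 m³/s

9.32 m³/s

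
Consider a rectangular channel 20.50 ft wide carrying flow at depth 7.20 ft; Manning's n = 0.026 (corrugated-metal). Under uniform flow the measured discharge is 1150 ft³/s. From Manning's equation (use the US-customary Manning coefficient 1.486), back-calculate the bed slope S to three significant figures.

0.00272

A = b·y = 20.50 × 7.20 = 147.6 ft²
P = b + 2y = 20.50 + 2×7.20 = 34.90 ft
R = A/P = 147.6/34.90 = 4.229 ft
S = (Q·n / (1.486·A·R^(2/3)))² = (1150×0.026 / (1.486×147.6×2.615))² = 0.002717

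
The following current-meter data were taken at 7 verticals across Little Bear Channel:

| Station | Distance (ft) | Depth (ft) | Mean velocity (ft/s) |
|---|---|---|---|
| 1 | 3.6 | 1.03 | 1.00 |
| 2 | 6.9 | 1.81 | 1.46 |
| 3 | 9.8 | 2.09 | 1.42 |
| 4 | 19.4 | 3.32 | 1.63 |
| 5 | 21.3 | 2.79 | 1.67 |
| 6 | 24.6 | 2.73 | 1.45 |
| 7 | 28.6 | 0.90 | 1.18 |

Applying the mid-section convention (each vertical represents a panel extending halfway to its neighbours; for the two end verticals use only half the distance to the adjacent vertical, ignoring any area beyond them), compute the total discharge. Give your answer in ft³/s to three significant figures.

88.2 ft³/s

w_1 = (6.9 − 3.6)/2 = 1.65 ft; q_1 = 1.00 × 1.03 × 1.65 = 1.700 ft³/s
w_2 = (9.8 − 3.6)/2 = 3.1 ft; q_2 = 1.46 × 1.81 × 3.1 = 8.192 ft³/s
w_3 = (19.4 − 6.9)/2 = 6.25 ft; q_3 = 1.42 × 2.09 × 6.25 = 18.55 ft³/s
w_4 = (21.3 − 9.8)/2 = 5.75 ft; q_4 = 1.63 × 3.32 × 5.75 = 31.12 ft³/s
w_5 = (24.6 − 19.4)/2 = 2.6 ft; q_5 = 1.67 × 2.79 × 2.6 = 12.11 ft³/s
w_6 = (28.6 − 21.3)/2 = 3.65 ft; q_6 = 1.45 × 2.73 × 3.65 = 14.45 ft³/s
w_7 = (28.6 − 24.6)/2 = 2 ft; q_7 = 1.18 × 0.90 × 2 = 2.124 ft³/s
Q = Σ qᵢ = 88.24 ft³/s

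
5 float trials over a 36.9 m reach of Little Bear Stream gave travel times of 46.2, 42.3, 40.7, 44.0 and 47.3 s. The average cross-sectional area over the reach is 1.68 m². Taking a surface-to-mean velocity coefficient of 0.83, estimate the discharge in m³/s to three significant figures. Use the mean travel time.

1.17 m³/s

t̄ = (46.2 + 42.3 + 40.7 + 44.0 + 47.3) / 5 = 44.1 s
v_surface = L / t̄ = 36.9 / 44.1 = 0.8367 m/s
v_mean = 0.83 × 0.8367 = 0.6945 m/s
Q = A × v_mean = 1.68 × 0.6945 = 1.167 m³/s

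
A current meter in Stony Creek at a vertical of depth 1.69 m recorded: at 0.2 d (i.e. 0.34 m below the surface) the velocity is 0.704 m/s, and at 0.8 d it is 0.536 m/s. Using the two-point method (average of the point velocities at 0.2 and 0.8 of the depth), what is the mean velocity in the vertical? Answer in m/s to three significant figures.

0.620 m/s

v̄ = (0.704 + 0.536) / 2 = 0.6200 m/s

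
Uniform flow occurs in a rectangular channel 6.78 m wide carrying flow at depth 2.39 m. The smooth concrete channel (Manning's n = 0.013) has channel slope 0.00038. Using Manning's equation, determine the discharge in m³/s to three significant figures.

A = b·y = 6.78 × 2.39 = 16.20 m²
P = b + 2y = 6.78 + 2×2.39 = 11.56 m
R = A/P = 16.20/11.56 = 1.402 m
Q = (1/n)·A·R^(2/3)·S^(1/2) = (1/0.013) × 16.20 × 1.402^(2/3) × 0.00038^(1/2) = 30.43 m³/s

30.4 m³/s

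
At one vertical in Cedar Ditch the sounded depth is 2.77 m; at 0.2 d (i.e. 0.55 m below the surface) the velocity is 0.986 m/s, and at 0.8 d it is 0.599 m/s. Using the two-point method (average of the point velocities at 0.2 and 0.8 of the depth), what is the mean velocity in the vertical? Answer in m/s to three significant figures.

0.793 m/s

v̄ = (0.986 + 0.599) / 2 = 0.7925 m/s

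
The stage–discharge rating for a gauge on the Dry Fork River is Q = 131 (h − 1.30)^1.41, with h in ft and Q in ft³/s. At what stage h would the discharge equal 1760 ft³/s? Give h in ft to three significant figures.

7.61 ft

h − h₀ = (Q/C)^(1/b) = (1760/131)^(1/1.41) = 6.312 ft
h = 1.30 + 6.312 = 7.612 ft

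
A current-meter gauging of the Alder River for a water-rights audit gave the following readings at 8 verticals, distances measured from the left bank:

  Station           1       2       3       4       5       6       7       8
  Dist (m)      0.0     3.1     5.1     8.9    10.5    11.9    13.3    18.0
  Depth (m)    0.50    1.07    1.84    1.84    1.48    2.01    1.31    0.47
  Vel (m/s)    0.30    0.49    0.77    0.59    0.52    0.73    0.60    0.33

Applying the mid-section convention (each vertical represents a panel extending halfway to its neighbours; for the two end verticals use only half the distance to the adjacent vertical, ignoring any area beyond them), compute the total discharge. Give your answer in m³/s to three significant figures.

w_1 = (3.1 − 0.0)/2 = 1.55 m; q_1 = 0.30 × 0.50 × 1.55 = 0.2325 m³/s
w_2 = (5.1 − 0.0)/2 = 2.55 m; q_2 = 0.49 × 1.07 × 2.55 = 1.337 m³/s
w_3 = (8.9 − 3.1)/2 = 2.9 m; q_3 = 0.77 × 1.84 × 2.9 = 4.109 m³/s
w_4 = (10.5 − 5.1)/2 = 2.7 m; q_4 = 0.59 × 1.84 × 2.7 = 2.931 m³/s
w_5 = (11.9 − 8.9)/2 = 1.5 m; q_5 = 0.52 × 1.48 × 1.5 = 1.154 m³/s
w_6 = (13.3 − 10.5)/2 = 1.4 m; q_6 = 0.73 × 2.01 × 1.4 = 2.054 m³/s
w_7 = (18.0 − 11.9)/2 = 3.05 m; q_7 = 0.60 × 1.31 × 3.05 = 2.397 m³/s
w_8 = (18.0 − 13.3)/2 = 2.35 m; q_8 = 0.33 × 0.47 × 2.35 = 0.3645 m³/s
Q = Σ qᵢ = 14.58 m³/s

14.6 m³/s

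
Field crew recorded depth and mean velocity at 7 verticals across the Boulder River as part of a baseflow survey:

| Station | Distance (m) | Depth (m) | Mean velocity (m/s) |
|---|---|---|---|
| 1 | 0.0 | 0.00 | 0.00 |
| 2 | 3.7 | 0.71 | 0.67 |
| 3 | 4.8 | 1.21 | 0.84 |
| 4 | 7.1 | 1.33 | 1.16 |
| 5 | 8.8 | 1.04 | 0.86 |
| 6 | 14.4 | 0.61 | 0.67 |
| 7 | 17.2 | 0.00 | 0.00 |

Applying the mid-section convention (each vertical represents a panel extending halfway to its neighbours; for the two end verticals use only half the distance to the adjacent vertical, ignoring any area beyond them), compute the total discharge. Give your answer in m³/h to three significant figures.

39400 m³/h

w_2 = (4.8 − 0.0)/2 = 2.4 m; q_2 = 0.67 × 0.71 × 2.4 = 1.142 m³/s
w_3 = (7.1 − 3.7)/2 = 1.7 m; q_3 = 0.84 × 1.21 × 1.7 = 1.728 m³/s
w_4 = (8.8 − 4.8)/2 = 2 m; q_4 = 1.16 × 1.33 × 2 = 3.086 m³/s
w_5 = (14.4 − 7.1)/2 = 3.65 m; q_5 = 0.86 × 1.04 × 3.65 = 3.265 m³/s
w_6 = (17.2 − 8.8)/2 = 4.2 m; q_6 = 0.67 × 0.61 × 4.2 = 1.717 m³/s
Stations 1, 7 contribute zero (depth or velocity is 0).
Q = Σ qᵢ = 10.94 m³/s
= 10.94 × 3600 = 39370 m³/h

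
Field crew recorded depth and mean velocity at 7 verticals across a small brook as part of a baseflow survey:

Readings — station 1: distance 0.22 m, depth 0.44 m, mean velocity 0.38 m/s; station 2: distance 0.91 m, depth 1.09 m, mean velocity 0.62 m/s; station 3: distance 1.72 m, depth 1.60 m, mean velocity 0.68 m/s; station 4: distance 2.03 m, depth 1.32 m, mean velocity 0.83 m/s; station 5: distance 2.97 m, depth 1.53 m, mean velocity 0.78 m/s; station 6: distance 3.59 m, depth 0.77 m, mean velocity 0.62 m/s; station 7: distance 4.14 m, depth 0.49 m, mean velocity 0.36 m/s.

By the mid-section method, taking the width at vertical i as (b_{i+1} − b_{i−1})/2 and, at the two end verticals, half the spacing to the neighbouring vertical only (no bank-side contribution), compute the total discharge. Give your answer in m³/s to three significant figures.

3.12 m³/s

w_1 = (0.91 − 0.22)/2 = 0.345 m; q_1 = 0.38 × 0.44 × 0.345 = 0.05768 m³/s
w_2 = (1.72 − 0.22)/2 = 0.75 m; q_2 = 0.62 × 1.09 × 0.75 = 0.5069 m³/s
w_3 = (2.03 − 0.91)/2 = 0.56 m; q_3 = 0.68 × 1.60 × 0.56 = 0.6093 m³/s
w_4 = (2.97 − 1.72)/2 = 0.625 m; q_4 = 0.83 × 1.32 × 0.625 = 0.6848 m³/s
w_5 = (3.59 − 2.03)/2 = 0.78 m; q_5 = 0.78 × 1.53 × 0.78 = 0.9309 m³/s
w_6 = (4.14 − 2.97)/2 = 0.585 m; q_6 = 0.62 × 0.77 × 0.585 = 0.2793 m³/s
w_7 = (4.14 − 3.59)/2 = 0.275 m; q_7 = 0.36 × 0.49 × 0.275 = 0.04851 m³/s
Q = Σ qᵢ = 3.117 m³/s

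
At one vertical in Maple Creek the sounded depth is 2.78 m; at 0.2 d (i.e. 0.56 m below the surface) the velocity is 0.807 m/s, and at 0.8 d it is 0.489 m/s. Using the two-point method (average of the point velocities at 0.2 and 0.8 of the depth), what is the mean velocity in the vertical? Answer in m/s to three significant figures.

0.648 m/s

v̄ = (0.807 + 0.489) / 2 = 0.6480 m/s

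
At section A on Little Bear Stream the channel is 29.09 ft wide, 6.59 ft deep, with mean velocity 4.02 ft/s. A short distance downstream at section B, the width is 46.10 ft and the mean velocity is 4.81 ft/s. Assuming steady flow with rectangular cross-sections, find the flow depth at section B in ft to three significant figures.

3.48 ft

Q = A₁V₁ = (29.09×6.59) × 4.02 = 770.6 ft³/s
d₂ = Q/(b₂ V₂) = 770.6/(46.10×4.81) = 3.475 ft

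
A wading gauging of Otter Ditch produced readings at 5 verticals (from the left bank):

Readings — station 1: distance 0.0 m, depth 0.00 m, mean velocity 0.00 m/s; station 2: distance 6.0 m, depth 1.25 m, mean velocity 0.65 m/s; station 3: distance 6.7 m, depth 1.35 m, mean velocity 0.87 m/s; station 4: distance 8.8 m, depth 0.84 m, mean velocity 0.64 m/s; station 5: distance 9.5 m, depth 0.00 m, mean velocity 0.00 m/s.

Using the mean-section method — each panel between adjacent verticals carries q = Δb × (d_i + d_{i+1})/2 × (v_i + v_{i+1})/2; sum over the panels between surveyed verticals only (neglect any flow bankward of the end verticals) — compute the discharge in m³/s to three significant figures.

Panel 1-2: Δb = 6 m, d̄ = (0.00+1.25)/2 = 0.625, v̄ = (0.00+0.65)/2 = 0.325 → q = 6×0.625×0.325 = 1.219 m³/s
Panel 2-3: Δb = 0.7 m, d̄ = (1.25+1.35)/2 = 1.3, v̄ = (0.65+0.87)/2 = 0.76 → q = 0.7×1.3×0.76 = 0.6916 m³/s
Panel 3-4: Δb = 2.1 m, d̄ = (1.35+0.84)/2 = 1.095, v̄ = (0.87+0.64)/2 = 0.755 → q = 2.1×1.095×0.755 = 1.736 m³/s
Panel 4-5: Δb = 0.7 m, d̄ = (0.84+0.00)/2 = 0.42, v̄ = (0.64+0.00)/2 = 0.32 → q = 0.7×0.42×0.32 = 0.09408 m³/s
Q = Σ q = 3.741 m³/s

3.74 m³/s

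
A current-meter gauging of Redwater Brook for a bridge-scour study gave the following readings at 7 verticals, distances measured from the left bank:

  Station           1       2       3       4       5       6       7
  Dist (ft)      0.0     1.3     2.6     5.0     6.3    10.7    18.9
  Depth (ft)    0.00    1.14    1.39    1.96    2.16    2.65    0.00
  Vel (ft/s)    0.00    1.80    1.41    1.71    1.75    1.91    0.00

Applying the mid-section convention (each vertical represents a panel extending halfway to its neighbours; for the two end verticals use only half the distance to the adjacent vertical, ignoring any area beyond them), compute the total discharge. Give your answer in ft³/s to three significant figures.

w_2 = (2.6 − 0.0)/2 = 1.3 ft; q_2 = 1.80 × 1.14 × 1.3 = 2.668 ft³/s
w_3 = (5.0 − 1.3)/2 = 1.85 ft; q_3 = 1.41 × 1.39 × 1.85 = 3.626 ft³/s
w_4 = (6.3 − 2.6)/2 = 1.85 ft; q_4 = 1.71 × 1.96 × 1.85 = 6.200 ft³/s
w_5 = (10.7 − 5.0)/2 = 2.85 ft; q_5 = 1.75 × 2.16 × 2.85 = 10.77 ft³/s
w_6 = (18.9 − 6.3)/2 = 6.3 ft; q_6 = 1.91 × 2.65 × 6.3 = 31.89 ft³/s
Stations 1, 7 contribute zero (depth or velocity is 0).
Q = Σ qᵢ = 55.15 ft³/s

55.2 ft³/s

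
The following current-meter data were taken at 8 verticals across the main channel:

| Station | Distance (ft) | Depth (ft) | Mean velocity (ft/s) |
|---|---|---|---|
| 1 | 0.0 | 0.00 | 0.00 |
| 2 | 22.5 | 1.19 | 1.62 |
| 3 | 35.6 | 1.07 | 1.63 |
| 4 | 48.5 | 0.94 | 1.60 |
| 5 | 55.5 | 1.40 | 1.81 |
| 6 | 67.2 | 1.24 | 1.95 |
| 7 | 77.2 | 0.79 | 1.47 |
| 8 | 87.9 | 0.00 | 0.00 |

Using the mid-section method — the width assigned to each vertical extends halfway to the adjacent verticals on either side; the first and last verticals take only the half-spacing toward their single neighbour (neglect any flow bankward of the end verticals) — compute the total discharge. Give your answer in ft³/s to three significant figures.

134 ft³/s

w_2 = (35.6 − 0.0)/2 = 17.8 ft; q_2 = 1.62 × 1.19 × 17.8 = 34.31 ft³/s
w_3 = (48.5 − 22.5)/2 = 13 ft; q_3 = 1.63 × 1.07 × 13 = 22.67 ft³/s
w_4 = (55.5 − 35.6)/2 = 9.95 ft; q_4 = 1.60 × 0.94 × 9.95 = 14.96 ft³/s
w_5 = (67.2 − 48.5)/2 = 9.35 ft; q_5 = 1.81 × 1.40 × 9.35 = 23.69 ft³/s
w_6 = (77.2 − 55.5)/2 = 10.85 ft; q_6 = 1.95 × 1.24 × 10.85 = 26.24 ft³/s
w_7 = (87.9 − 67.2)/2 = 10.35 ft; q_7 = 1.47 × 0.79 × 10.35 = 12.02 ft³/s
Stations 1, 8 contribute zero (depth or velocity is 0).
Q = Σ qᵢ = 133.9 ft³/s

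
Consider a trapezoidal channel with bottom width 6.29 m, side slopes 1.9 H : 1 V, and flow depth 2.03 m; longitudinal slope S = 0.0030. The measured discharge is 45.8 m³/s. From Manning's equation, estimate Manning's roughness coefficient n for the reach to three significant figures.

A = (b + z·y)·y = (6.29 + 1.9×2.03)×2.03 = 20.60 m²
P = b + 2y√(1+z²) = 6.29 + 2×2.03×√(1+1.9²) = 15.01 m
R = A/P = 20.60/15.01 = 1.373 m
n = (1/Q)·A·R^(2/3)·S^(1/2) = (1/45.8) × 20.60 × 1.235 × 0.05477 = 0.03042

0.0304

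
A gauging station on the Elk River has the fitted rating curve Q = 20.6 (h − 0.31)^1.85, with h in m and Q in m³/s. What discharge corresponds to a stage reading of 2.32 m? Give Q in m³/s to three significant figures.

Q = 20.6 × (2.32 − 0.31)^1.85 = 20.6 × 2.01^1.85 = 74.95 m³/s

75.0 m³/s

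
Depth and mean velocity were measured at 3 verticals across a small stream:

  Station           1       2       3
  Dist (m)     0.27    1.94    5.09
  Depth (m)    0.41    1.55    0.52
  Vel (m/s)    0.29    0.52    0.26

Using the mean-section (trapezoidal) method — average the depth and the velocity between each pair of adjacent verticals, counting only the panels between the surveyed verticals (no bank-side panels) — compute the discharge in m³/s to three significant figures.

Panel 1-2: Δb = 1.67 m, d̄ = (0.41+1.55)/2 = 0.98, v̄ = (0.29+0.52)/2 = 0.405 → q = 1.67×0.98×0.405 = 0.6628 m³/s
Panel 2-3: Δb = 3.15 m, d̄ = (1.55+0.52)/2 = 1.035, v̄ = (0.52+0.26)/2 = 0.39 → q = 3.15×1.035×0.39 = 1.271 m³/s
Q = Σ q = 1.934 m³/s

1.93 m³/s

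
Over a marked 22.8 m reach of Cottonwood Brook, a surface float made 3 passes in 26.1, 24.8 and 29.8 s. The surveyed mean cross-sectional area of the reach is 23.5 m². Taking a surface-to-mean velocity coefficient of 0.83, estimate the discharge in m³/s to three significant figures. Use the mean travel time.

16.5 m³/s

t̄ = (26.1 + 24.8 + 29.8) / 3 = 26.9 s
v_surface = L / t̄ = 22.8 / 26.9 = 0.8476 m/s
v_mean = 0.83 × 0.8476 = 0.7035 m/s
Q = A × v_mean = 23.5 × 0.7035 = 16.53 m³/s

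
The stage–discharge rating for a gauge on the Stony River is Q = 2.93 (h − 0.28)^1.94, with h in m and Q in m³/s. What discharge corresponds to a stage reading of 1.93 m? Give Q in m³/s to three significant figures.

7.74 m³/s

Q = 2.93 × (1.93 − 0.28)^1.94 = 2.93 × 1.65^1.94 = 7.741 m³/s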